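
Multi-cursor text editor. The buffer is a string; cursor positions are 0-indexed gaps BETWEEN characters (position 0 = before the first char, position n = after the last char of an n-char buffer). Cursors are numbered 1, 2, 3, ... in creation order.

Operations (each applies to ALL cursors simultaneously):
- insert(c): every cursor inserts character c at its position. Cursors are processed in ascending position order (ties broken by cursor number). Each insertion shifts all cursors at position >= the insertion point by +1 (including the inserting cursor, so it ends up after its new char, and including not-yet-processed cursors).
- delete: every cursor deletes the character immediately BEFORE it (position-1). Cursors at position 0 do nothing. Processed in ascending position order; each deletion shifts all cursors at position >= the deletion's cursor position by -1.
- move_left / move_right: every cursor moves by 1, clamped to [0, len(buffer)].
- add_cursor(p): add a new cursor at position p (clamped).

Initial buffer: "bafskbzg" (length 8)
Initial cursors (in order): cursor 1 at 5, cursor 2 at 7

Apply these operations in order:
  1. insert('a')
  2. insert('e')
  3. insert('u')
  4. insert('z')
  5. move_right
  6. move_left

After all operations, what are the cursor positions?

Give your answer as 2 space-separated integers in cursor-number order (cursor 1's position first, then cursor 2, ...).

Answer: 9 15

Derivation:
After op 1 (insert('a')): buffer="bafskabzag" (len 10), cursors c1@6 c2@9, authorship .....1..2.
After op 2 (insert('e')): buffer="bafskaebzaeg" (len 12), cursors c1@7 c2@11, authorship .....11..22.
After op 3 (insert('u')): buffer="bafskaeubzaeug" (len 14), cursors c1@8 c2@13, authorship .....111..222.
After op 4 (insert('z')): buffer="bafskaeuzbzaeuzg" (len 16), cursors c1@9 c2@15, authorship .....1111..2222.
After op 5 (move_right): buffer="bafskaeuzbzaeuzg" (len 16), cursors c1@10 c2@16, authorship .....1111..2222.
After op 6 (move_left): buffer="bafskaeuzbzaeuzg" (len 16), cursors c1@9 c2@15, authorship .....1111..2222.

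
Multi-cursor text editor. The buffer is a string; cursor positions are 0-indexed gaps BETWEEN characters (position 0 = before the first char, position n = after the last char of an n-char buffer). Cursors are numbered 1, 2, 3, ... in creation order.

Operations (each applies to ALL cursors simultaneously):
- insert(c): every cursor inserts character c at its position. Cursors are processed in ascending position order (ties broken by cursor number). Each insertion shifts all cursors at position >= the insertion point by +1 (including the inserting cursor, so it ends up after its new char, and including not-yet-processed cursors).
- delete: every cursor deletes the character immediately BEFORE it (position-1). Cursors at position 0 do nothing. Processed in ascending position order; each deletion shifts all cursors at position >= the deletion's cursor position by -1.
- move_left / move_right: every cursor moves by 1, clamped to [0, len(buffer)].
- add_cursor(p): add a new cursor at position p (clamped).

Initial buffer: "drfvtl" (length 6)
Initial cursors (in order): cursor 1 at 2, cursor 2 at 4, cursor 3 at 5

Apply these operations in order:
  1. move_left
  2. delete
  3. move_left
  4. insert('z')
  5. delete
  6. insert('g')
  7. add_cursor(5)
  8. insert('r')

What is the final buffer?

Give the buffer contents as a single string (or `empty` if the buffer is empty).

Answer: gggrrrrtrl

Derivation:
After op 1 (move_left): buffer="drfvtl" (len 6), cursors c1@1 c2@3 c3@4, authorship ......
After op 2 (delete): buffer="rtl" (len 3), cursors c1@0 c2@1 c3@1, authorship ...
After op 3 (move_left): buffer="rtl" (len 3), cursors c1@0 c2@0 c3@0, authorship ...
After op 4 (insert('z')): buffer="zzzrtl" (len 6), cursors c1@3 c2@3 c3@3, authorship 123...
After op 5 (delete): buffer="rtl" (len 3), cursors c1@0 c2@0 c3@0, authorship ...
After op 6 (insert('g')): buffer="gggrtl" (len 6), cursors c1@3 c2@3 c3@3, authorship 123...
After op 7 (add_cursor(5)): buffer="gggrtl" (len 6), cursors c1@3 c2@3 c3@3 c4@5, authorship 123...
After op 8 (insert('r')): buffer="gggrrrrtrl" (len 10), cursors c1@6 c2@6 c3@6 c4@9, authorship 123123..4.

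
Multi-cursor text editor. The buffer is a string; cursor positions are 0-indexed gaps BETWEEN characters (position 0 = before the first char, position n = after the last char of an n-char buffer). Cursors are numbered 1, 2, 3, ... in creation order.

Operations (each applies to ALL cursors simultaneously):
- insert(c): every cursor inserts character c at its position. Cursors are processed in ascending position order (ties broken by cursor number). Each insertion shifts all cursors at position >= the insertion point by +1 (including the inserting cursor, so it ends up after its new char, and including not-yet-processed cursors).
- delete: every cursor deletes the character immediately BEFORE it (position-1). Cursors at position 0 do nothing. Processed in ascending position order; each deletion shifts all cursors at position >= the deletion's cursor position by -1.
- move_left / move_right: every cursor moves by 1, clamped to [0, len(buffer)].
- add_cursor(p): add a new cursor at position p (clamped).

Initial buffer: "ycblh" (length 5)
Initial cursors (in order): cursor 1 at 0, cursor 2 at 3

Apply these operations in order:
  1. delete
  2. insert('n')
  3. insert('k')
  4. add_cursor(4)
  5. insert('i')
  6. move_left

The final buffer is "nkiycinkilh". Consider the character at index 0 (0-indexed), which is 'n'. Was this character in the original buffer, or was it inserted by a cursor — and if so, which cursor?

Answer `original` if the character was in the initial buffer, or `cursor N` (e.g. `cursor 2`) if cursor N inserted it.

Answer: cursor 1

Derivation:
After op 1 (delete): buffer="yclh" (len 4), cursors c1@0 c2@2, authorship ....
After op 2 (insert('n')): buffer="nycnlh" (len 6), cursors c1@1 c2@4, authorship 1..2..
After op 3 (insert('k')): buffer="nkycnklh" (len 8), cursors c1@2 c2@6, authorship 11..22..
After op 4 (add_cursor(4)): buffer="nkycnklh" (len 8), cursors c1@2 c3@4 c2@6, authorship 11..22..
After op 5 (insert('i')): buffer="nkiycinkilh" (len 11), cursors c1@3 c3@6 c2@9, authorship 111..3222..
After op 6 (move_left): buffer="nkiycinkilh" (len 11), cursors c1@2 c3@5 c2@8, authorship 111..3222..
Authorship (.=original, N=cursor N): 1 1 1 . . 3 2 2 2 . .
Index 0: author = 1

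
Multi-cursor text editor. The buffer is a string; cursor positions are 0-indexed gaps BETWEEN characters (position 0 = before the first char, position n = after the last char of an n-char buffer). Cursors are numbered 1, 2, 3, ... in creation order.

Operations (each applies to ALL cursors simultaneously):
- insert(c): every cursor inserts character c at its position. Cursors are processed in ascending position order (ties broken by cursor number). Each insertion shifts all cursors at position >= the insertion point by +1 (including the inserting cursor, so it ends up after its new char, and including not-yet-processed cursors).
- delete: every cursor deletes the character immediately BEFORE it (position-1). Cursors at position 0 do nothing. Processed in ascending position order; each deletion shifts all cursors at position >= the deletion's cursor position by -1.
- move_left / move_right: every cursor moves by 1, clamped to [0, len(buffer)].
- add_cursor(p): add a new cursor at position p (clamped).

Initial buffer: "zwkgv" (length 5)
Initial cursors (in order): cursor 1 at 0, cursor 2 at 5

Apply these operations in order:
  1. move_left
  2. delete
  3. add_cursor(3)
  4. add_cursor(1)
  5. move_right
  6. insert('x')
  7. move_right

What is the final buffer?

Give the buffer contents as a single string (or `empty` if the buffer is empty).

Answer: zxwxkvxx

Derivation:
After op 1 (move_left): buffer="zwkgv" (len 5), cursors c1@0 c2@4, authorship .....
After op 2 (delete): buffer="zwkv" (len 4), cursors c1@0 c2@3, authorship ....
After op 3 (add_cursor(3)): buffer="zwkv" (len 4), cursors c1@0 c2@3 c3@3, authorship ....
After op 4 (add_cursor(1)): buffer="zwkv" (len 4), cursors c1@0 c4@1 c2@3 c3@3, authorship ....
After op 5 (move_right): buffer="zwkv" (len 4), cursors c1@1 c4@2 c2@4 c3@4, authorship ....
After op 6 (insert('x')): buffer="zxwxkvxx" (len 8), cursors c1@2 c4@4 c2@8 c3@8, authorship .1.4..23
After op 7 (move_right): buffer="zxwxkvxx" (len 8), cursors c1@3 c4@5 c2@8 c3@8, authorship .1.4..23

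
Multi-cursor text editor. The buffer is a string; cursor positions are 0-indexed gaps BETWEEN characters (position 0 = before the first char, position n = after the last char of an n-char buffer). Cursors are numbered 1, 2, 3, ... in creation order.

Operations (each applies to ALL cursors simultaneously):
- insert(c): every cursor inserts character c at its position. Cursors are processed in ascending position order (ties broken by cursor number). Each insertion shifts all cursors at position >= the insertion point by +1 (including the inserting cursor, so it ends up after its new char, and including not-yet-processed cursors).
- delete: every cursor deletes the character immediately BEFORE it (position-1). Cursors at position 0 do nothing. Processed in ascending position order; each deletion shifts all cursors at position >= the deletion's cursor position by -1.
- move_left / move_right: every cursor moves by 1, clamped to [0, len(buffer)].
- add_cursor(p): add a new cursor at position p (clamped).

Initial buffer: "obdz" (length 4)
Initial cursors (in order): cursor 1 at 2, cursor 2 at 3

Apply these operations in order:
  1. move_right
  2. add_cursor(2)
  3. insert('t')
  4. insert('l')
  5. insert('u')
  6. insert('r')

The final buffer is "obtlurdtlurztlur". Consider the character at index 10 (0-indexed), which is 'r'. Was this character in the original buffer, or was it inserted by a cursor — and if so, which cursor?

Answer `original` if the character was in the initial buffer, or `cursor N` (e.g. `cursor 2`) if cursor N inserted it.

Answer: cursor 1

Derivation:
After op 1 (move_right): buffer="obdz" (len 4), cursors c1@3 c2@4, authorship ....
After op 2 (add_cursor(2)): buffer="obdz" (len 4), cursors c3@2 c1@3 c2@4, authorship ....
After op 3 (insert('t')): buffer="obtdtzt" (len 7), cursors c3@3 c1@5 c2@7, authorship ..3.1.2
After op 4 (insert('l')): buffer="obtldtlztl" (len 10), cursors c3@4 c1@7 c2@10, authorship ..33.11.22
After op 5 (insert('u')): buffer="obtludtluztlu" (len 13), cursors c3@5 c1@9 c2@13, authorship ..333.111.222
After op 6 (insert('r')): buffer="obtlurdtlurztlur" (len 16), cursors c3@6 c1@11 c2@16, authorship ..3333.1111.2222
Authorship (.=original, N=cursor N): . . 3 3 3 3 . 1 1 1 1 . 2 2 2 2
Index 10: author = 1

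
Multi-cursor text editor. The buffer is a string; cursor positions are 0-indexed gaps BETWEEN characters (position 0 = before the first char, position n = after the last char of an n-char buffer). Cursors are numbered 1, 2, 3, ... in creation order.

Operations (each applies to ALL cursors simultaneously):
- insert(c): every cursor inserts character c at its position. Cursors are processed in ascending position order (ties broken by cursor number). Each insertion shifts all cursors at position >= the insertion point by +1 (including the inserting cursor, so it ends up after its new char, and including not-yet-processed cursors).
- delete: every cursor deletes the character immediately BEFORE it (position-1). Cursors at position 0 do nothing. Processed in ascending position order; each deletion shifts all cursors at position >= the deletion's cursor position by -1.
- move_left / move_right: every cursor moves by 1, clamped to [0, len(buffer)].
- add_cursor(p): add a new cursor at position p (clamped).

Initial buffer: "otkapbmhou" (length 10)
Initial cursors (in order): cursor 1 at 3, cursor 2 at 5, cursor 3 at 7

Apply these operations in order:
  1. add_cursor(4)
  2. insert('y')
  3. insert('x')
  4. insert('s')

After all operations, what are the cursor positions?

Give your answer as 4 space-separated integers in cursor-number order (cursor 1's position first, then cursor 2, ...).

Answer: 6 14 19 10

Derivation:
After op 1 (add_cursor(4)): buffer="otkapbmhou" (len 10), cursors c1@3 c4@4 c2@5 c3@7, authorship ..........
After op 2 (insert('y')): buffer="otkyaypybmyhou" (len 14), cursors c1@4 c4@6 c2@8 c3@11, authorship ...1.4.2..3...
After op 3 (insert('x')): buffer="otkyxayxpyxbmyxhou" (len 18), cursors c1@5 c4@8 c2@11 c3@15, authorship ...11.44.22..33...
After op 4 (insert('s')): buffer="otkyxsayxspyxsbmyxshou" (len 22), cursors c1@6 c4@10 c2@14 c3@19, authorship ...111.444.222..333...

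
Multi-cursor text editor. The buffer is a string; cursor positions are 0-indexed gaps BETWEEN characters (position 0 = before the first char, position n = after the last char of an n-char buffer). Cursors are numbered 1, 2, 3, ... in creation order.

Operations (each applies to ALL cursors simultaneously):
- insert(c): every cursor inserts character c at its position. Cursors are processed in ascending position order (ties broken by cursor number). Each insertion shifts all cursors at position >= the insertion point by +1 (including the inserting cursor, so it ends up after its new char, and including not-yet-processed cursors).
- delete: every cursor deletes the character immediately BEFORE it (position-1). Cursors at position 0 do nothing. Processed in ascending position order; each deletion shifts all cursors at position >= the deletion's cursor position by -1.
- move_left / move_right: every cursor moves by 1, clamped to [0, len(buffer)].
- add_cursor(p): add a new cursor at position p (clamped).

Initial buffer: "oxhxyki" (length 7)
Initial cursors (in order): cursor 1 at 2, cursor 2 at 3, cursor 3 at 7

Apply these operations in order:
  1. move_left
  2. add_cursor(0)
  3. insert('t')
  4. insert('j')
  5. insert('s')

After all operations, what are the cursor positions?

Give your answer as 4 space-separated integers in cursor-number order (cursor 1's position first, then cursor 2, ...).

After op 1 (move_left): buffer="oxhxyki" (len 7), cursors c1@1 c2@2 c3@6, authorship .......
After op 2 (add_cursor(0)): buffer="oxhxyki" (len 7), cursors c4@0 c1@1 c2@2 c3@6, authorship .......
After op 3 (insert('t')): buffer="totxthxykti" (len 11), cursors c4@1 c1@3 c2@5 c3@10, authorship 4.1.2....3.
After op 4 (insert('j')): buffer="tjotjxtjhxyktji" (len 15), cursors c4@2 c1@5 c2@8 c3@14, authorship 44.11.22....33.
After op 5 (insert('s')): buffer="tjsotjsxtjshxyktjsi" (len 19), cursors c4@3 c1@7 c2@11 c3@18, authorship 444.111.222....333.

Answer: 7 11 18 3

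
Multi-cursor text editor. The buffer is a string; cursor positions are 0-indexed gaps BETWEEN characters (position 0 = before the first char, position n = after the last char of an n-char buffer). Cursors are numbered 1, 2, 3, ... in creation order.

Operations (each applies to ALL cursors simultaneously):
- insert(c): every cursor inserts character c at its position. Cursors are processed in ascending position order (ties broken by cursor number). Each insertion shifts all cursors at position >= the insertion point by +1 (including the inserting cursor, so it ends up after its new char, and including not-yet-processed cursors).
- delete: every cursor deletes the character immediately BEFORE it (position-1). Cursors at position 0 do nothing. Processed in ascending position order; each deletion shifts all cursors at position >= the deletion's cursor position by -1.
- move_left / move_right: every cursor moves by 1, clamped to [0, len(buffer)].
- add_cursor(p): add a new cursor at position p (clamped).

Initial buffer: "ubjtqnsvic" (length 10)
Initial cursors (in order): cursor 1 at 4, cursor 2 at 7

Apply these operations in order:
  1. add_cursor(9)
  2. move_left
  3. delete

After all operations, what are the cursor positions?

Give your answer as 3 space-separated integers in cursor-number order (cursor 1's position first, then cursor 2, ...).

After op 1 (add_cursor(9)): buffer="ubjtqnsvic" (len 10), cursors c1@4 c2@7 c3@9, authorship ..........
After op 2 (move_left): buffer="ubjtqnsvic" (len 10), cursors c1@3 c2@6 c3@8, authorship ..........
After op 3 (delete): buffer="ubtqsic" (len 7), cursors c1@2 c2@4 c3@5, authorship .......

Answer: 2 4 5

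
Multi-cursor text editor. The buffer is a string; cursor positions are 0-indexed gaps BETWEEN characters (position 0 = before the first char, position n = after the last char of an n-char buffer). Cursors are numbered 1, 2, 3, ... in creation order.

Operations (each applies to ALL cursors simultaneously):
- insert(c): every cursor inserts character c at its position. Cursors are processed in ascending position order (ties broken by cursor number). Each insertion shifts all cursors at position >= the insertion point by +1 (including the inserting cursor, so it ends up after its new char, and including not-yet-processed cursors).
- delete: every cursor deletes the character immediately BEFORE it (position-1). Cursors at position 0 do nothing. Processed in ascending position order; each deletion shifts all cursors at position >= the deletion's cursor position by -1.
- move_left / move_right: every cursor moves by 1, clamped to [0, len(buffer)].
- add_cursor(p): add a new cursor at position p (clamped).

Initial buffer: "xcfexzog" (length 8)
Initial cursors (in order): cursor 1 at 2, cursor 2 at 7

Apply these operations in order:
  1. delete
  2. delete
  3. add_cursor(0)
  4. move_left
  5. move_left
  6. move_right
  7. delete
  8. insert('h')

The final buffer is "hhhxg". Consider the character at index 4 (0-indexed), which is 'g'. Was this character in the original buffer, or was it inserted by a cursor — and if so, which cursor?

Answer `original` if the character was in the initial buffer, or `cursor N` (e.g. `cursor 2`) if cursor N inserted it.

Answer: original

Derivation:
After op 1 (delete): buffer="xfexzg" (len 6), cursors c1@1 c2@5, authorship ......
After op 2 (delete): buffer="fexg" (len 4), cursors c1@0 c2@3, authorship ....
After op 3 (add_cursor(0)): buffer="fexg" (len 4), cursors c1@0 c3@0 c2@3, authorship ....
After op 4 (move_left): buffer="fexg" (len 4), cursors c1@0 c3@0 c2@2, authorship ....
After op 5 (move_left): buffer="fexg" (len 4), cursors c1@0 c3@0 c2@1, authorship ....
After op 6 (move_right): buffer="fexg" (len 4), cursors c1@1 c3@1 c2@2, authorship ....
After op 7 (delete): buffer="xg" (len 2), cursors c1@0 c2@0 c3@0, authorship ..
After op 8 (insert('h')): buffer="hhhxg" (len 5), cursors c1@3 c2@3 c3@3, authorship 123..
Authorship (.=original, N=cursor N): 1 2 3 . .
Index 4: author = original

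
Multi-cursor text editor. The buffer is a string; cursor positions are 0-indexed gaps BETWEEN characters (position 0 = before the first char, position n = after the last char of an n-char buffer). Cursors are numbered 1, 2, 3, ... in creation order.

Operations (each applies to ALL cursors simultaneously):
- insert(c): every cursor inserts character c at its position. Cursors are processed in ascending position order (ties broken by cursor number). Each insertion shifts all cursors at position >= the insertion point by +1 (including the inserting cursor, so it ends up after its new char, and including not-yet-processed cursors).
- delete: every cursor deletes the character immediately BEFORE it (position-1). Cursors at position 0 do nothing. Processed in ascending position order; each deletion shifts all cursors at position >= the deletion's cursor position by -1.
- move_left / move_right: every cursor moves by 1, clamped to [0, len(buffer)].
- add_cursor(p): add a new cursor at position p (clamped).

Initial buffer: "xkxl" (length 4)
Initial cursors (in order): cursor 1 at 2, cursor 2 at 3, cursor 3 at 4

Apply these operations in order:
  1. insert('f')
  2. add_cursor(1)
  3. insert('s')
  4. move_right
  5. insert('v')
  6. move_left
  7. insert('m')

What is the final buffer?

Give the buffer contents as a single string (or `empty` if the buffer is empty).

After op 1 (insert('f')): buffer="xkfxflf" (len 7), cursors c1@3 c2@5 c3@7, authorship ..1.2.3
After op 2 (add_cursor(1)): buffer="xkfxflf" (len 7), cursors c4@1 c1@3 c2@5 c3@7, authorship ..1.2.3
After op 3 (insert('s')): buffer="xskfsxfslfs" (len 11), cursors c4@2 c1@5 c2@8 c3@11, authorship .4.11.22.33
After op 4 (move_right): buffer="xskfsxfslfs" (len 11), cursors c4@3 c1@6 c2@9 c3@11, authorship .4.11.22.33
After op 5 (insert('v')): buffer="xskvfsxvfslvfsv" (len 15), cursors c4@4 c1@8 c2@12 c3@15, authorship .4.411.122.2333
After op 6 (move_left): buffer="xskvfsxvfslvfsv" (len 15), cursors c4@3 c1@7 c2@11 c3@14, authorship .4.411.122.2333
After op 7 (insert('m')): buffer="xskmvfsxmvfslmvfsmv" (len 19), cursors c4@4 c1@9 c2@14 c3@18, authorship .4.4411.1122.223333

Answer: xskmvfsxmvfslmvfsmv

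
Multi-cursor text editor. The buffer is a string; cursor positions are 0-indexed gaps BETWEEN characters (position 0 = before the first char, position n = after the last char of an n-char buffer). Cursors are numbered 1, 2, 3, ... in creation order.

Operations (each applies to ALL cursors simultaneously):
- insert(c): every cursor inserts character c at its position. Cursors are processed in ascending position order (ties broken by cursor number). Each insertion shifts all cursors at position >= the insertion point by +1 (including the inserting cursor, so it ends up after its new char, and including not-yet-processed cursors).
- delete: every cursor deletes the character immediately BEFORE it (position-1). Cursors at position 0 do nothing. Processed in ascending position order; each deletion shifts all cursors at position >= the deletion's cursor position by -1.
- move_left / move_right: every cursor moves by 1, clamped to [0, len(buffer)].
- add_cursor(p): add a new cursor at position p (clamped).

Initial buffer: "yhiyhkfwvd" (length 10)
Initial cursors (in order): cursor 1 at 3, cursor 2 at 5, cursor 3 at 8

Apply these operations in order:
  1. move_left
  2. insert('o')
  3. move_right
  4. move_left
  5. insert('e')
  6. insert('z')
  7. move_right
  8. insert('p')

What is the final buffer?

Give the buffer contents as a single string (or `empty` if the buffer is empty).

After op 1 (move_left): buffer="yhiyhkfwvd" (len 10), cursors c1@2 c2@4 c3@7, authorship ..........
After op 2 (insert('o')): buffer="yhoiyohkfowvd" (len 13), cursors c1@3 c2@6 c3@10, authorship ..1..2...3...
After op 3 (move_right): buffer="yhoiyohkfowvd" (len 13), cursors c1@4 c2@7 c3@11, authorship ..1..2...3...
After op 4 (move_left): buffer="yhoiyohkfowvd" (len 13), cursors c1@3 c2@6 c3@10, authorship ..1..2...3...
After op 5 (insert('e')): buffer="yhoeiyoehkfoewvd" (len 16), cursors c1@4 c2@8 c3@13, authorship ..11..22...33...
After op 6 (insert('z')): buffer="yhoeziyoezhkfoezwvd" (len 19), cursors c1@5 c2@10 c3@16, authorship ..111..222...333...
After op 7 (move_right): buffer="yhoeziyoezhkfoezwvd" (len 19), cursors c1@6 c2@11 c3@17, authorship ..111..222...333...
After op 8 (insert('p')): buffer="yhoezipyoezhpkfoezwpvd" (len 22), cursors c1@7 c2@13 c3@20, authorship ..111.1.222.2..333.3..

Answer: yhoezipyoezhpkfoezwpvd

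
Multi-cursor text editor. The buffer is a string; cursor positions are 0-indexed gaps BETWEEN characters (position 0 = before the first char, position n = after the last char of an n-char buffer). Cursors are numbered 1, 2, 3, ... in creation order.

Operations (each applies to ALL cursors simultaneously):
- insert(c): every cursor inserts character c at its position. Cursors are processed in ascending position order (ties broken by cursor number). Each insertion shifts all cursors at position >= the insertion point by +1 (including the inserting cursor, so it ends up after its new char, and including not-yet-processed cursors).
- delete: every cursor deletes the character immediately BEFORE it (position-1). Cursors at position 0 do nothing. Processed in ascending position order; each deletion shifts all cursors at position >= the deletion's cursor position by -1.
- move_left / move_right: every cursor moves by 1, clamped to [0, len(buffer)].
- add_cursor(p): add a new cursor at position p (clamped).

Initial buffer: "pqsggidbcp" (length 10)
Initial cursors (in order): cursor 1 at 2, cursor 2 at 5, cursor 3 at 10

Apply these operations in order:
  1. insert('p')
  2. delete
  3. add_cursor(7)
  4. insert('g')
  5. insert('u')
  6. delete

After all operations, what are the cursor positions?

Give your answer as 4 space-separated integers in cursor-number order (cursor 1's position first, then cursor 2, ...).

Answer: 3 7 14 10

Derivation:
After op 1 (insert('p')): buffer="pqpsggpidbcpp" (len 13), cursors c1@3 c2@7 c3@13, authorship ..1...2.....3
After op 2 (delete): buffer="pqsggidbcp" (len 10), cursors c1@2 c2@5 c3@10, authorship ..........
After op 3 (add_cursor(7)): buffer="pqsggidbcp" (len 10), cursors c1@2 c2@5 c4@7 c3@10, authorship ..........
After op 4 (insert('g')): buffer="pqgsgggidgbcpg" (len 14), cursors c1@3 c2@7 c4@10 c3@14, authorship ..1...2..4...3
After op 5 (insert('u')): buffer="pqgusggguidgubcpgu" (len 18), cursors c1@4 c2@9 c4@13 c3@18, authorship ..11...22..44...33
After op 6 (delete): buffer="pqgsgggidgbcpg" (len 14), cursors c1@3 c2@7 c4@10 c3@14, authorship ..1...2..4...3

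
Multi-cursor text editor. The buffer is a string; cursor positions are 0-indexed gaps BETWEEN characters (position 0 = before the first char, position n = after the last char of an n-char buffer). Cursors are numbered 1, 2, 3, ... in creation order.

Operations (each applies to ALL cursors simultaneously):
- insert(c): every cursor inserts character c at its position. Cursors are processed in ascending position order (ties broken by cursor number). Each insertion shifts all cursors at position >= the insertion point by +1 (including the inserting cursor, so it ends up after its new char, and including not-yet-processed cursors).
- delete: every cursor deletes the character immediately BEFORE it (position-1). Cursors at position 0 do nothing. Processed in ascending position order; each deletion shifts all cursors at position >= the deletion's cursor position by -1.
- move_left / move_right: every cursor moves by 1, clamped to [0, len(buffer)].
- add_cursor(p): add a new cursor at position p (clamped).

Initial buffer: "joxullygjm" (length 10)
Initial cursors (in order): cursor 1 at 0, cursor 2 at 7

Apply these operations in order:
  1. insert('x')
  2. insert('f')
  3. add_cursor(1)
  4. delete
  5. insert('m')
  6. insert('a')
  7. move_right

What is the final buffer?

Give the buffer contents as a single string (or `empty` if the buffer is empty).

After op 1 (insert('x')): buffer="xjoxullyxgjm" (len 12), cursors c1@1 c2@9, authorship 1.......2...
After op 2 (insert('f')): buffer="xfjoxullyxfgjm" (len 14), cursors c1@2 c2@11, authorship 11.......22...
After op 3 (add_cursor(1)): buffer="xfjoxullyxfgjm" (len 14), cursors c3@1 c1@2 c2@11, authorship 11.......22...
After op 4 (delete): buffer="joxullyxgjm" (len 11), cursors c1@0 c3@0 c2@8, authorship .......2...
After op 5 (insert('m')): buffer="mmjoxullyxmgjm" (len 14), cursors c1@2 c3@2 c2@11, authorship 13.......22...
After op 6 (insert('a')): buffer="mmaajoxullyxmagjm" (len 17), cursors c1@4 c3@4 c2@14, authorship 1313.......222...
After op 7 (move_right): buffer="mmaajoxullyxmagjm" (len 17), cursors c1@5 c3@5 c2@15, authorship 1313.......222...

Answer: mmaajoxullyxmagjm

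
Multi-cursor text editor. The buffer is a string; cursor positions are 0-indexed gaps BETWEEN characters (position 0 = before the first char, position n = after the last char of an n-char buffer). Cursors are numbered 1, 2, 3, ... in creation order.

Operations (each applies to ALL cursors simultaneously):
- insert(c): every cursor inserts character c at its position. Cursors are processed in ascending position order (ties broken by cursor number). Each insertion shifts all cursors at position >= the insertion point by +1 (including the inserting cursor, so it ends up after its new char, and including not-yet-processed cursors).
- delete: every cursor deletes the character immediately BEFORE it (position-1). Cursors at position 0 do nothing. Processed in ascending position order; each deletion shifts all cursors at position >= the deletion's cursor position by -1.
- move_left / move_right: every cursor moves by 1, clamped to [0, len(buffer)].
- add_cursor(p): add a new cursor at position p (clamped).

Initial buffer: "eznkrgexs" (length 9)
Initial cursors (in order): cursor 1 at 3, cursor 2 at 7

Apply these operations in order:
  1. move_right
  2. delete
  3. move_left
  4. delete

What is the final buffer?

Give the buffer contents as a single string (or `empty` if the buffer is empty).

Answer: enres

Derivation:
After op 1 (move_right): buffer="eznkrgexs" (len 9), cursors c1@4 c2@8, authorship .........
After op 2 (delete): buffer="eznrges" (len 7), cursors c1@3 c2@6, authorship .......
After op 3 (move_left): buffer="eznrges" (len 7), cursors c1@2 c2@5, authorship .......
After op 4 (delete): buffer="enres" (len 5), cursors c1@1 c2@3, authorship .....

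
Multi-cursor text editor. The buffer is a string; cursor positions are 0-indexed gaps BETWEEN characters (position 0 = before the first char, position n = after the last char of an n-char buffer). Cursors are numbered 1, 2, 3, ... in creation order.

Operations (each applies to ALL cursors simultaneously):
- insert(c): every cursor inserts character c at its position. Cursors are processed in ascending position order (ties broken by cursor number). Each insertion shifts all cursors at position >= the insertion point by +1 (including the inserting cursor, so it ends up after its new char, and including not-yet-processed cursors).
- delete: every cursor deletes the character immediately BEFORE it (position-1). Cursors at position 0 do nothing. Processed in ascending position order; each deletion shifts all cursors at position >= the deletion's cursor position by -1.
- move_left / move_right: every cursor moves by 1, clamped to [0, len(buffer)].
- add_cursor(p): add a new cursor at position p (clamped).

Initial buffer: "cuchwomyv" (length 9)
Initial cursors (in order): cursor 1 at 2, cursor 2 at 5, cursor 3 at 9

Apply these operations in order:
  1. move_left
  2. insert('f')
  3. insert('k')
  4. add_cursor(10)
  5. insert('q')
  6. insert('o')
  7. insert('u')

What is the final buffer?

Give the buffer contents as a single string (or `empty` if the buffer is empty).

After op 1 (move_left): buffer="cuchwomyv" (len 9), cursors c1@1 c2@4 c3@8, authorship .........
After op 2 (insert('f')): buffer="cfuchfwomyfv" (len 12), cursors c1@2 c2@6 c3@11, authorship .1...2....3.
After op 3 (insert('k')): buffer="cfkuchfkwomyfkv" (len 15), cursors c1@3 c2@8 c3@14, authorship .11...22....33.
After op 4 (add_cursor(10)): buffer="cfkuchfkwomyfkv" (len 15), cursors c1@3 c2@8 c4@10 c3@14, authorship .11...22....33.
After op 5 (insert('q')): buffer="cfkquchfkqwoqmyfkqv" (len 19), cursors c1@4 c2@10 c4@13 c3@18, authorship .111...222..4..333.
After op 6 (insert('o')): buffer="cfkqouchfkqowoqomyfkqov" (len 23), cursors c1@5 c2@12 c4@16 c3@22, authorship .1111...2222..44..3333.
After op 7 (insert('u')): buffer="cfkqouuchfkqouwoqoumyfkqouv" (len 27), cursors c1@6 c2@14 c4@19 c3@26, authorship .11111...22222..444..33333.

Answer: cfkqouuchfkqouwoqoumyfkqouv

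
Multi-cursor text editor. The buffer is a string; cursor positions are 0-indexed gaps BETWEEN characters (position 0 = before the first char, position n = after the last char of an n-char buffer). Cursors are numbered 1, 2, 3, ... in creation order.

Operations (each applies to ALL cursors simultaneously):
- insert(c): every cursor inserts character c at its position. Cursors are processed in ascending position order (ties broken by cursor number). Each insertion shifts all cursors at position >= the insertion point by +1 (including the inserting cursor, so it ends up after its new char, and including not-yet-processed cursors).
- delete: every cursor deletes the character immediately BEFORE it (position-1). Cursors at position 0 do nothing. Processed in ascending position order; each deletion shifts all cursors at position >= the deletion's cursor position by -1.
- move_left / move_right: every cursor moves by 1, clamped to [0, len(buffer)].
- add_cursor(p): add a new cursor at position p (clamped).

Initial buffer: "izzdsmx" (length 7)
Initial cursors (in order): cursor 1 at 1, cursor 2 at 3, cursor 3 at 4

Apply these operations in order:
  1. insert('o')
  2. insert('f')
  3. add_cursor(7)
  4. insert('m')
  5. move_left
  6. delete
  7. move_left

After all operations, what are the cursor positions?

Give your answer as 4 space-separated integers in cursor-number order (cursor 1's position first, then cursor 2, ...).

Answer: 1 5 8 5

Derivation:
After op 1 (insert('o')): buffer="iozzodosmx" (len 10), cursors c1@2 c2@5 c3@7, authorship .1..2.3...
After op 2 (insert('f')): buffer="iofzzofdofsmx" (len 13), cursors c1@3 c2@7 c3@10, authorship .11..22.33...
After op 3 (add_cursor(7)): buffer="iofzzofdofsmx" (len 13), cursors c1@3 c2@7 c4@7 c3@10, authorship .11..22.33...
After op 4 (insert('m')): buffer="iofmzzofmmdofmsmx" (len 17), cursors c1@4 c2@10 c4@10 c3@14, authorship .111..2224.333...
After op 5 (move_left): buffer="iofmzzofmmdofmsmx" (len 17), cursors c1@3 c2@9 c4@9 c3@13, authorship .111..2224.333...
After op 6 (delete): buffer="iomzzomdomsmx" (len 13), cursors c1@2 c2@6 c4@6 c3@9, authorship .11..24.33...
After op 7 (move_left): buffer="iomzzomdomsmx" (len 13), cursors c1@1 c2@5 c4@5 c3@8, authorship .11..24.33...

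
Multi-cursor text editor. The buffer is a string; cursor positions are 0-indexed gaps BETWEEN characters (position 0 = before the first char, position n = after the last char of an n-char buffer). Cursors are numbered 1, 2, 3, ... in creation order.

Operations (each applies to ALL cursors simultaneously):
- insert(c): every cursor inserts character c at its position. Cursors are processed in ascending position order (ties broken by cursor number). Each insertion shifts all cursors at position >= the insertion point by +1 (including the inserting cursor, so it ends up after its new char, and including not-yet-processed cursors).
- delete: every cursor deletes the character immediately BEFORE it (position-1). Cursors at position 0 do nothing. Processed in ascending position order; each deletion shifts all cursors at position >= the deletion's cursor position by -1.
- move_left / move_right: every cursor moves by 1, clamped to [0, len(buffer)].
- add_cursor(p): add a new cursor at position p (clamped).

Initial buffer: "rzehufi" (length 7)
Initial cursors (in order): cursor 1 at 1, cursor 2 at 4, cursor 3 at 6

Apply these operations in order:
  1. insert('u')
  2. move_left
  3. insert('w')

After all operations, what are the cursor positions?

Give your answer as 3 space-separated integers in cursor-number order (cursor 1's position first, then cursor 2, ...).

Answer: 2 7 11

Derivation:
After op 1 (insert('u')): buffer="ruzehuufui" (len 10), cursors c1@2 c2@6 c3@9, authorship .1...2..3.
After op 2 (move_left): buffer="ruzehuufui" (len 10), cursors c1@1 c2@5 c3@8, authorship .1...2..3.
After op 3 (insert('w')): buffer="rwuzehwuufwui" (len 13), cursors c1@2 c2@7 c3@11, authorship .11...22..33.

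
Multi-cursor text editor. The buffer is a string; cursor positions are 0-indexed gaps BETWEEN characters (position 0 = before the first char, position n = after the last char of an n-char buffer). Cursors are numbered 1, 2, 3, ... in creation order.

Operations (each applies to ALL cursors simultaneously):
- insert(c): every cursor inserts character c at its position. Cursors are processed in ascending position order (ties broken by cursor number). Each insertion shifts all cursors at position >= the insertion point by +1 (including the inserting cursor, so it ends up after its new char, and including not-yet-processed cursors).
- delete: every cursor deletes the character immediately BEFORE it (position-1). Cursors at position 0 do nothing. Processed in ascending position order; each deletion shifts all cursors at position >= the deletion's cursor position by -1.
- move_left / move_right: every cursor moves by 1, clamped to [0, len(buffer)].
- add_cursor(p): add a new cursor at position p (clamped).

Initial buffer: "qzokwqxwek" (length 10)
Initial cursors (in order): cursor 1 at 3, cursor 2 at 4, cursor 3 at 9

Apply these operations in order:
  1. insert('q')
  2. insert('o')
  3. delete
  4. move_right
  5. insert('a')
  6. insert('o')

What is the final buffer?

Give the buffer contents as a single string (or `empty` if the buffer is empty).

Answer: qzoqkaoqwaoqxweqkao

Derivation:
After op 1 (insert('q')): buffer="qzoqkqwqxweqk" (len 13), cursors c1@4 c2@6 c3@12, authorship ...1.2.....3.
After op 2 (insert('o')): buffer="qzoqokqowqxweqok" (len 16), cursors c1@5 c2@8 c3@15, authorship ...11.22.....33.
After op 3 (delete): buffer="qzoqkqwqxweqk" (len 13), cursors c1@4 c2@6 c3@12, authorship ...1.2.....3.
After op 4 (move_right): buffer="qzoqkqwqxweqk" (len 13), cursors c1@5 c2@7 c3@13, authorship ...1.2.....3.
After op 5 (insert('a')): buffer="qzoqkaqwaqxweqka" (len 16), cursors c1@6 c2@9 c3@16, authorship ...1.12.2....3.3
After op 6 (insert('o')): buffer="qzoqkaoqwaoqxweqkao" (len 19), cursors c1@7 c2@11 c3@19, authorship ...1.112.22....3.33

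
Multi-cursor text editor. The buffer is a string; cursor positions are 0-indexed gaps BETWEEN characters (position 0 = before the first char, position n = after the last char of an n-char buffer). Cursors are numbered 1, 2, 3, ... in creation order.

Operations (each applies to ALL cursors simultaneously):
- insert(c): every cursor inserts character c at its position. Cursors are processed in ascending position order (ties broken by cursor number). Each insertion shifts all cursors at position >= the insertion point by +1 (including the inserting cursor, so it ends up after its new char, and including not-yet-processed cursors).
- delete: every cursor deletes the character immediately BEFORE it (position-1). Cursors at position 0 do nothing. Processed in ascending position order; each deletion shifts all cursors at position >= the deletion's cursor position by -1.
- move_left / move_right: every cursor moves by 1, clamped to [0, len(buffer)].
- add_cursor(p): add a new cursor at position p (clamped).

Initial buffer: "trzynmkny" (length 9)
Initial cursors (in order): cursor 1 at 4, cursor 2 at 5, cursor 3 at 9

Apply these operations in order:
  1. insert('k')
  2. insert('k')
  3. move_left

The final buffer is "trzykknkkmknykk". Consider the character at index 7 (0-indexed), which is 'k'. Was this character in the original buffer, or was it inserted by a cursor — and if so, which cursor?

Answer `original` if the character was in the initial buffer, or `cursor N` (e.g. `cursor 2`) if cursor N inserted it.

After op 1 (insert('k')): buffer="trzyknkmknyk" (len 12), cursors c1@5 c2@7 c3@12, authorship ....1.2....3
After op 2 (insert('k')): buffer="trzykknkkmknykk" (len 15), cursors c1@6 c2@9 c3@15, authorship ....11.22....33
After op 3 (move_left): buffer="trzykknkkmknykk" (len 15), cursors c1@5 c2@8 c3@14, authorship ....11.22....33
Authorship (.=original, N=cursor N): . . . . 1 1 . 2 2 . . . . 3 3
Index 7: author = 2

Answer: cursor 2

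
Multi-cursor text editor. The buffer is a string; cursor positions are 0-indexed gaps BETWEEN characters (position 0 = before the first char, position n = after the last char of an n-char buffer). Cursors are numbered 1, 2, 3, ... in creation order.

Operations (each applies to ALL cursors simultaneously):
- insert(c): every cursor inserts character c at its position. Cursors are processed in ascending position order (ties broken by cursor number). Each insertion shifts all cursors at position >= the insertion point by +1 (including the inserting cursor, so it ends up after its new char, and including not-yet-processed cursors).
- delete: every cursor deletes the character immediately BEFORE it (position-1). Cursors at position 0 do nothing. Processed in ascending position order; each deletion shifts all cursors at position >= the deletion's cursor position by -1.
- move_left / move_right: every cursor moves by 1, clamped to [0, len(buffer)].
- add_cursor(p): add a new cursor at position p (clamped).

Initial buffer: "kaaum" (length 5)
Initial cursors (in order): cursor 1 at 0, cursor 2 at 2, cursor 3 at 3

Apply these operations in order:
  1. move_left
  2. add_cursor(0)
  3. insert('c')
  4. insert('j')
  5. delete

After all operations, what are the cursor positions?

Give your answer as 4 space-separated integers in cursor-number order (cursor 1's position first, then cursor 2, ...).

After op 1 (move_left): buffer="kaaum" (len 5), cursors c1@0 c2@1 c3@2, authorship .....
After op 2 (add_cursor(0)): buffer="kaaum" (len 5), cursors c1@0 c4@0 c2@1 c3@2, authorship .....
After op 3 (insert('c')): buffer="cckcacaum" (len 9), cursors c1@2 c4@2 c2@4 c3@6, authorship 14.2.3...
After op 4 (insert('j')): buffer="ccjjkcjacjaum" (len 13), cursors c1@4 c4@4 c2@7 c3@10, authorship 1414.22.33...
After op 5 (delete): buffer="cckcacaum" (len 9), cursors c1@2 c4@2 c2@4 c3@6, authorship 14.2.3...

Answer: 2 4 6 2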